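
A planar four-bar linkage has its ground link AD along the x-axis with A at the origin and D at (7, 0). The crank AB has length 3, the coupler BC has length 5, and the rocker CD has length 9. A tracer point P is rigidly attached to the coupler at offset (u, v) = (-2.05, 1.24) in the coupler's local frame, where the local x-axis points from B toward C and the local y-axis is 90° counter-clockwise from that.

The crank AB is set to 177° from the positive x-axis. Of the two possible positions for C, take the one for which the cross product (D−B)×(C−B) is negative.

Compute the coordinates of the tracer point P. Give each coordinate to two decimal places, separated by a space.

A=(0,0), D=(7.00,0)
B = A + 3.00·(cos177°, sin177°) = (-2.9959, 0.1570)
|BD| = 9.9971
circle(B,5.00) ∩ circle(D,9.00): a=2.1978, h=4.4911
  candidates: C₊=(-0.7279,4.6130) cross=44.898; C₋=(-0.8689,-4.3680) cross=-44.898
  mode - wants cross < 0 → take C=(-0.8689,-4.3680) (cross=-44.898)
ex = (C−B)/|BC| = (0.4254,-0.9050); ey = (0.9050,0.4254)
P = B + -2.05·ex + 1.24·ey = (-2.7457,2.5398)

-2.75 2.54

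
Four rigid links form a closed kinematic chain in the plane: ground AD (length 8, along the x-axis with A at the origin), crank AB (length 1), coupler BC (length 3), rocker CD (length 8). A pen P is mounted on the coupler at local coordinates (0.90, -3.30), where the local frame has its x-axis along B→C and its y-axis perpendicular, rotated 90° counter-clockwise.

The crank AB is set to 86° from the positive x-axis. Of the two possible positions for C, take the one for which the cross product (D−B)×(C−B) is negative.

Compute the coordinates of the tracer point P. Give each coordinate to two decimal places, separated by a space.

A=(0,0), D=(8.00,0)
B = A + 1.00·(cos86°, sin86°) = (0.0698, 0.9976)
|BD| = 7.9927
circle(B,3.00) ∩ circle(D,8.00): a=0.5557, h=2.9481
  candidates: C₊=(0.9891,3.8532) cross=23.563; C₋=(0.2532,-1.9968) cross=-23.563
  mode - wants cross < 0 → take C=(0.2532,-1.9968) (cross=-23.563)
ex = (C−B)/|BC| = (0.0612,-0.9981); ey = (0.9981,0.0612)
P = B + 0.90·ex + -3.30·ey = (-3.1690,-0.1026)

-3.17 -0.10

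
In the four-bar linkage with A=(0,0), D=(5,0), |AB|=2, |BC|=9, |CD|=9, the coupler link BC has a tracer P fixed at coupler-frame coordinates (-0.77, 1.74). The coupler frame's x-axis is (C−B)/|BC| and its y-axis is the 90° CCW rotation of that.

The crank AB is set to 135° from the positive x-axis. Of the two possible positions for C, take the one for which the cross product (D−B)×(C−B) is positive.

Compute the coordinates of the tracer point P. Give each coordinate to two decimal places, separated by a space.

-3.29 1.74

A=(0,0), D=(5.00,0)
B = A + 2.00·(cos135°, sin135°) = (-1.4142, 1.4142)
|BD| = 6.5683
circle(B,9.00) ∩ circle(D,9.00): a=3.2841, h=8.3794
  candidates: C₊=(3.5971,8.8900) cross=55.038; C₋=(-0.0113,-7.4758) cross=-55.038
  mode + wants cross > 0 → take C=(3.5971,8.8900) (cross=55.038)
ex = (C−B)/|BC| = (0.5568,0.8306); ey = (-0.8306,0.5568)
P = B + -0.77·ex + 1.74·ey = (-3.2883,1.7435)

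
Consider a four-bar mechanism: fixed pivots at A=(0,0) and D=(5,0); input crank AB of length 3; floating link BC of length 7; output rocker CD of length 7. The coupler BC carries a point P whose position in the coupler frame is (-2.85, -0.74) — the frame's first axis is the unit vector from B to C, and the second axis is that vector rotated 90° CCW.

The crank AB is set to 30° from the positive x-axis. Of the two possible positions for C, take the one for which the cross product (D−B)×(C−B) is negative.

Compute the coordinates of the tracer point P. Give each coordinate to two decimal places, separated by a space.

2.89 4.43

A=(0,0), D=(5.00,0)
B = A + 3.00·(cos30°, sin30°) = (2.5981, 1.5000)
|BD| = 2.8318
circle(B,7.00) ∩ circle(D,7.00): a=1.4159, h=6.8553
  candidates: C₊=(7.4302,6.5646) cross=19.413; C₋=(0.1678,-5.0646) cross=-19.413
  mode - wants cross < 0 → take C=(0.1678,-5.0646) (cross=-19.413)
ex = (C−B)/|BC| = (-0.3472,-0.9378); ey = (0.9378,-0.3472)
P = B + -2.85·ex + -0.74·ey = (2.8936,4.4296)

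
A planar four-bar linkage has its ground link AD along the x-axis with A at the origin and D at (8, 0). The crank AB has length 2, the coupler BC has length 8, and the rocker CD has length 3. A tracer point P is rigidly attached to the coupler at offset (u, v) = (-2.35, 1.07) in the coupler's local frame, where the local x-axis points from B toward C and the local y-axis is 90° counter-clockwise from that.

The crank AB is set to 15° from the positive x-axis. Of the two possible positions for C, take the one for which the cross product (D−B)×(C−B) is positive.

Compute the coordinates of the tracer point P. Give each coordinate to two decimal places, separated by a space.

A=(0,0), D=(8.00,0)
B = A + 2.00·(cos15°, sin15°) = (1.9319, 0.5176)
|BD| = 6.0902
circle(B,8.00) ∩ circle(D,3.00): a=7.5606, h=2.6150
  candidates: C₊=(9.6873,2.4805) cross=15.926; C₋=(9.2428,-2.7305) cross=-15.926
  mode + wants cross > 0 → take C=(9.6873,2.4805) (cross=15.926)
ex = (C−B)/|BC| = (0.9694,0.2454); ey = (-0.2454,0.9694)
P = B + -2.35·ex + 1.07·ey = (-0.6088,0.9783)

-0.61 0.98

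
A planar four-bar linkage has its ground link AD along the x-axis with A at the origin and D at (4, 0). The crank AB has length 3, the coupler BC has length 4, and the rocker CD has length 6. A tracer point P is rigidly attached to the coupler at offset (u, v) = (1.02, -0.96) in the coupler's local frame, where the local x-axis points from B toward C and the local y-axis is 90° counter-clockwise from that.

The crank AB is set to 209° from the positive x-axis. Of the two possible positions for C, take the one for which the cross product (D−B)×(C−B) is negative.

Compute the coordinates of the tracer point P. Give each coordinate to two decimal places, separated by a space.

-2.68 -2.85

A=(0,0), D=(4.00,0)
B = A + 3.00·(cos209°, sin209°) = (-2.6239, -1.4544)
|BD| = 6.7817
circle(B,4.00) ∩ circle(D,6.00): a=1.9163, h=3.5111
  candidates: C₊=(-1.5052,2.3860) cross=23.811; C₋=(0.0008,-4.4729) cross=-23.811
  mode - wants cross < 0 → take C=(0.0008,-4.4729) (cross=-23.811)
ex = (C−B)/|BC| = (0.6562,-0.7546); ey = (0.7546,0.6562)
P = B + 1.02·ex + -0.96·ey = (-2.6790,-2.8541)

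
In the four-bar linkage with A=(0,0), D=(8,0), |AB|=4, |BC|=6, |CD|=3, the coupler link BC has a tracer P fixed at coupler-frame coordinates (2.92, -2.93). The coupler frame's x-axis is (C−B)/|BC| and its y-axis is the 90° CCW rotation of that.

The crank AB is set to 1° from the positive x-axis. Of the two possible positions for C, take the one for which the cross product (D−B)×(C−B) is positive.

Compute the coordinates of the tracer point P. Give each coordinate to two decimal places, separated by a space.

A=(0,0), D=(8.00,0)
B = A + 4.00·(cos1°, sin1°) = (3.9994, 0.0698)
|BD| = 4.0012
circle(B,6.00) ∩ circle(D,3.00): a=5.3746, h=2.6672
  candidates: C₊=(9.4197,2.6428) cross=10.672; C₋=(9.3266,-2.6907) cross=-10.672
  mode + wants cross > 0 → take C=(9.4197,2.6428) (cross=10.672)
ex = (C−B)/|BC| = (0.9034,0.4288); ey = (-0.4288,0.9034)
P = B + 2.92·ex + -2.93·ey = (7.8938,-1.3249)

7.89 -1.32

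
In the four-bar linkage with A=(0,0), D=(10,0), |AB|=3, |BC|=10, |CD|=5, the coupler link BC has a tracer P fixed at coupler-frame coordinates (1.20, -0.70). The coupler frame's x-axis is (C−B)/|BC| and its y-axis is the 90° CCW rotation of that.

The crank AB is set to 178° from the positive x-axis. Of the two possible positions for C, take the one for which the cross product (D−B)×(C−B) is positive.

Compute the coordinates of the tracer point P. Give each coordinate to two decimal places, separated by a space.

A=(0,0), D=(10.00,0)
B = A + 3.00·(cos178°, sin178°) = (-2.9982, 0.1047)
|BD| = 12.9986
circle(B,10.00) ∩ circle(D,5.00): a=9.3842, h=3.4549
  candidates: C₊=(6.4136,3.4839) cross=44.909; C₋=(6.3579,-3.4257) cross=-44.909
  mode + wants cross > 0 → take C=(6.4136,3.4839) (cross=44.909)
ex = (C−B)/|BC| = (0.9412,0.3379); ey = (-0.3379,0.9412)
P = B + 1.20·ex + -0.70·ey = (-1.6322,-0.1486)

-1.63 -0.15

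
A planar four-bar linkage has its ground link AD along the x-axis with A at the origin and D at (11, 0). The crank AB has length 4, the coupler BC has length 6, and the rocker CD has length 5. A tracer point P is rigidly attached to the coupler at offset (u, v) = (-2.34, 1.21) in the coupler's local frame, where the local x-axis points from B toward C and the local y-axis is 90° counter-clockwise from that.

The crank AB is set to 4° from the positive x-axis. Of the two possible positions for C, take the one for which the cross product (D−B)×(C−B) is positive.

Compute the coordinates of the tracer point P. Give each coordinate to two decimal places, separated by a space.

1.44 -0.39

A=(0,0), D=(11.00,0)
B = A + 4.00·(cos4°, sin4°) = (3.9903, 0.2790)
|BD| = 7.0153
circle(B,6.00) ∩ circle(D,5.00): a=4.2916, h=4.1931
  candidates: C₊=(8.4453,4.2981) cross=29.416; C₋=(8.1117,-4.0814) cross=-29.416
  mode + wants cross > 0 → take C=(8.4453,4.2981) (cross=29.416)
ex = (C−B)/|BC| = (0.7425,0.6698); ey = (-0.6698,0.7425)
P = B + -2.34·ex + 1.21·ey = (1.4423,-0.3900)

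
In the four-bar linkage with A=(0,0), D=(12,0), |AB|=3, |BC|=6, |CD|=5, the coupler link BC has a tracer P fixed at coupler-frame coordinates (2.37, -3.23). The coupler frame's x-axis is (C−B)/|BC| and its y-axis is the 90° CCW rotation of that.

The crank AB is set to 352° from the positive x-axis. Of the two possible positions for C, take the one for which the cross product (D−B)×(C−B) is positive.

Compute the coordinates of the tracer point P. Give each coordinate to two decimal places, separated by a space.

A=(0,0), D=(12.00,0)
B = A + 3.00·(cos352°, sin352°) = (2.9708, -0.4175)
|BD| = 9.0388
circle(B,6.00) ∩ circle(D,5.00): a=5.1279, h=3.1152
  candidates: C₊=(7.9493,2.9312) cross=28.158; C₋=(8.2371,-3.2925) cross=-28.158
  mode + wants cross > 0 → take C=(7.9493,2.9312) (cross=28.158)
ex = (C−B)/|BC| = (0.8298,0.5581); ey = (-0.5581,0.8298)
P = B + 2.37·ex + -3.23·ey = (6.7401,-1.7749)

6.74 -1.77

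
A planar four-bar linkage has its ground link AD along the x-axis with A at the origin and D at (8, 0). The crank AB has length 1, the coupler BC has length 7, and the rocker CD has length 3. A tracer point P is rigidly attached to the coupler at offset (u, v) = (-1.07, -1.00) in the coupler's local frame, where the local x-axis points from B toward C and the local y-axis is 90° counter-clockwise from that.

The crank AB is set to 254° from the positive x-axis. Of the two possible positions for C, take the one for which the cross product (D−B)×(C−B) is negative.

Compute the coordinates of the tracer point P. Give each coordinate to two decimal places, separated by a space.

-1.55 -1.68

A=(0,0), D=(8.00,0)
B = A + 1.00·(cos254°, sin254°) = (-0.2756, -0.9613)
|BD| = 8.3313
circle(B,7.00) ∩ circle(D,3.00): a=6.5662, h=2.4258
  candidates: C₊=(5.9668,2.2060) cross=20.210; C₋=(6.5266,-2.6133) cross=-20.210
  mode - wants cross < 0 → take C=(6.5266,-2.6133) (cross=-20.210)
ex = (C−B)/|BC| = (0.9718,-0.2360); ey = (0.2360,0.9718)
P = B + -1.07·ex + -1.00·ey = (-1.5514,-1.6805)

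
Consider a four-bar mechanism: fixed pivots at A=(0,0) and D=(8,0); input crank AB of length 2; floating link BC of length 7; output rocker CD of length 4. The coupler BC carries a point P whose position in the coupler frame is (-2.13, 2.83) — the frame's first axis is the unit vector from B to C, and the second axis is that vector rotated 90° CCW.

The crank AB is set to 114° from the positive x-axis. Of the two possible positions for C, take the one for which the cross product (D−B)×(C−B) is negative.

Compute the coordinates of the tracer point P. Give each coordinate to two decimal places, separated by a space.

A=(0,0), D=(8.00,0)
B = A + 2.00·(cos114°, sin114°) = (-0.8135, 1.8271)
|BD| = 9.0009
circle(B,7.00) ∩ circle(D,4.00): a=6.3336, h=2.9809
  candidates: C₊=(5.9933,3.4603) cross=26.830; C₋=(4.7832,-2.3774) cross=-26.830
  mode - wants cross < 0 → take C=(4.7832,-2.3774) (cross=-26.830)
ex = (C−B)/|BC| = (0.7995,-0.6006); ey = (0.6006,0.7995)
P = B + -2.13·ex + 2.83·ey = (-0.8166,5.3691)

-0.82 5.37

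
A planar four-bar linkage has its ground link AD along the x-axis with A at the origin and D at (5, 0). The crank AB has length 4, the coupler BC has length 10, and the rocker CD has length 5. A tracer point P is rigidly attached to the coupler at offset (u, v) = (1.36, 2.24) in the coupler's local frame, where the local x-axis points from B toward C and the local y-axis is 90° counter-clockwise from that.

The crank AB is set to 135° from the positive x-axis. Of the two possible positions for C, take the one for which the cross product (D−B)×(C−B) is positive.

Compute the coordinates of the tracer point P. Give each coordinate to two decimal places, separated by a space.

-1.88 5.27

A=(0,0), D=(5.00,0)
B = A + 4.00·(cos135°, sin135°) = (-2.8284, 2.8284)
|BD| = 8.3237
circle(B,10.00) ∩ circle(D,5.00): a=8.6671, h=4.9882
  candidates: C₊=(7.0179,4.5747) cross=41.520; C₋=(3.6279,-4.8081) cross=-41.520
  mode + wants cross > 0 → take C=(7.0179,4.5747) (cross=41.520)
ex = (C−B)/|BC| = (0.9846,0.1746); ey = (-0.1746,0.9846)
P = B + 1.36·ex + 2.24·ey = (-1.8805,5.2715)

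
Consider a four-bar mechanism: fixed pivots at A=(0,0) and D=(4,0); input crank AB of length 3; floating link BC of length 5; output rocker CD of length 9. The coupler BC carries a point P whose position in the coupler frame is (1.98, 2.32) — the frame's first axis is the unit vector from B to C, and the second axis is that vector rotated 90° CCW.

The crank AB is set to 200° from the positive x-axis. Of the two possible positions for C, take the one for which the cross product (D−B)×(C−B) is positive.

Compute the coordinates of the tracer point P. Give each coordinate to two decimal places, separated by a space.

-5.59 0.26

A=(0,0), D=(4.00,0)
B = A + 3.00·(cos200°, sin200°) = (-2.8191, -1.0261)
|BD| = 6.8958
circle(B,5.00) ∩ circle(D,9.00): a=-0.6125, h=4.9623
  candidates: C₊=(-4.1631,3.7899) cross=34.220; C₋=(-2.6864,-6.0243) cross=-34.220
  mode + wants cross > 0 → take C=(-4.1631,3.7899) (cross=34.220)
ex = (C−B)/|BC| = (-0.2688,0.9632); ey = (-0.9632,-0.2688)
P = B + 1.98·ex + 2.32·ey = (-5.5859,0.2574)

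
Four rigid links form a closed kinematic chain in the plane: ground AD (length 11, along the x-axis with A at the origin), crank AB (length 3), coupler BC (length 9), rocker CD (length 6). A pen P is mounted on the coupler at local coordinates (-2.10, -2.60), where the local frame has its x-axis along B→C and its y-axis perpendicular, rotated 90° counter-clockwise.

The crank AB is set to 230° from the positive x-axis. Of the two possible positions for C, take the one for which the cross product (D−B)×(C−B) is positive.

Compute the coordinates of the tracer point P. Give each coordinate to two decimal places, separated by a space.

-2.26 -5.62

A=(0,0), D=(11.00,0)
B = A + 3.00·(cos230°, sin230°) = (-1.9284, -2.2981)
|BD| = 13.1310
circle(B,9.00) ∩ circle(D,6.00): a=8.2790, h=3.5296
  candidates: C₊=(5.6051,2.6259) cross=46.347; C₋=(6.8406,-4.3243) cross=-46.347
  mode + wants cross > 0 → take C=(5.6051,2.6259) (cross=46.347)
ex = (C−B)/|BC| = (0.8371,0.5471); ey = (-0.5471,0.8371)
P = B + -2.10·ex + -2.60·ey = (-2.2637,-5.6234)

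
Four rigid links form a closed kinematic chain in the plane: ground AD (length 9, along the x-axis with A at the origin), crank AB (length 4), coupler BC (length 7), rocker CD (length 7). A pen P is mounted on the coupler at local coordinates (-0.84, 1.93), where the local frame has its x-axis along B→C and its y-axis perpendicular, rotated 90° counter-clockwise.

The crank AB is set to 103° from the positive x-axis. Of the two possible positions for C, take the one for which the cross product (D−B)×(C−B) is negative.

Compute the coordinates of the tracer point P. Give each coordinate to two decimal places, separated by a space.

0.41 5.54

A=(0,0), D=(9.00,0)
B = A + 4.00·(cos103°, sin103°) = (-0.8998, 3.8975)
|BD| = 10.6394
circle(B,7.00) ∩ circle(D,7.00): a=5.3197, h=4.5498
  candidates: C₊=(5.7168,6.1823) cross=48.407; C₋=(2.3834,-2.2848) cross=-48.407
  mode - wants cross < 0 → take C=(2.3834,-2.2848) (cross=-48.407)
ex = (C−B)/|BC| = (0.4690,-0.8832); ey = (0.8832,0.4690)
P = B + -0.84·ex + 1.93·ey = (0.4108,5.5446)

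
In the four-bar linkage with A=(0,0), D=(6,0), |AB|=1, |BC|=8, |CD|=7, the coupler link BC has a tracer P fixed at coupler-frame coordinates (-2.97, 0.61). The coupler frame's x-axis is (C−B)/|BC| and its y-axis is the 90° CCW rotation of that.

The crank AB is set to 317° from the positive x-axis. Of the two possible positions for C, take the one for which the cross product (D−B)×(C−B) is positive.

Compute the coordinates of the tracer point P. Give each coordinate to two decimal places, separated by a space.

A=(0,0), D=(6.00,0)
B = A + 1.00·(cos317°, sin317°) = (0.7314, -0.6820)
|BD| = 5.3126
circle(B,8.00) ∩ circle(D,7.00): a=4.0680, h=6.8885
  candidates: C₊=(3.8814,6.6717) cross=36.596; C₋=(5.6500,-6.9912) cross=-36.596
  mode + wants cross > 0 → take C=(3.8814,6.6717) (cross=36.596)
ex = (C−B)/|BC| = (0.3938,0.9192); ey = (-0.9192,0.3938)
P = B + -2.97·ex + 0.61·ey = (-0.9988,-3.1719)

-1.00 -3.17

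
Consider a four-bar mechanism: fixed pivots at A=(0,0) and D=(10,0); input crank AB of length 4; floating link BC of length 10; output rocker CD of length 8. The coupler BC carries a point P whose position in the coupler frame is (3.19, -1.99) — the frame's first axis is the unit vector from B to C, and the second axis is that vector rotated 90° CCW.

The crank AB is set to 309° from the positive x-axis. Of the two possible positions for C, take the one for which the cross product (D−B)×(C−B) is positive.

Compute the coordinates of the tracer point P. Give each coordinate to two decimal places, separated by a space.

5.32 -0.60

A=(0,0), D=(10.00,0)
B = A + 4.00·(cos309°, sin309°) = (2.5173, -3.1086)
|BD| = 8.1027
circle(B,10.00) ∩ circle(D,8.00): a=6.2728, h=7.7879
  candidates: C₊=(5.3223,6.4899) cross=63.103; C₋=(11.2979,-7.8940) cross=-63.103
  mode + wants cross > 0 → take C=(5.3223,6.4899) (cross=63.103)
ex = (C−B)/|BC| = (0.2805,0.9599); ey = (-0.9599,0.2805)
P = B + 3.19·ex + -1.99·ey = (5.3222,-0.6049)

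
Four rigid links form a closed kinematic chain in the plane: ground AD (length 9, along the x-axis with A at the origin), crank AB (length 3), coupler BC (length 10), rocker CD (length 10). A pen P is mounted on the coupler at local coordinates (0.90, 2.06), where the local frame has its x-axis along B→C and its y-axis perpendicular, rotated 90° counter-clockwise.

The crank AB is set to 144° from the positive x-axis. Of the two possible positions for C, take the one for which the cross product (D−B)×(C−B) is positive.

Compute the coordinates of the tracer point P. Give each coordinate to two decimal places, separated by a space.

-3.28 3.84

A=(0,0), D=(9.00,0)
B = A + 3.00·(cos144°, sin144°) = (-2.4271, 1.7634)
|BD| = 11.5623
circle(B,10.00) ∩ circle(D,10.00): a=5.7812, h=8.1596
  candidates: C₊=(4.5309,8.9458) cross=94.343; C₋=(2.0421,-7.1824) cross=-94.343
  mode + wants cross > 0 → take C=(4.5309,8.9458) (cross=94.343)
ex = (C−B)/|BC| = (0.6958,0.7182); ey = (-0.7182,0.6958)
P = B + 0.90·ex + 2.06·ey = (-3.2804,3.8431)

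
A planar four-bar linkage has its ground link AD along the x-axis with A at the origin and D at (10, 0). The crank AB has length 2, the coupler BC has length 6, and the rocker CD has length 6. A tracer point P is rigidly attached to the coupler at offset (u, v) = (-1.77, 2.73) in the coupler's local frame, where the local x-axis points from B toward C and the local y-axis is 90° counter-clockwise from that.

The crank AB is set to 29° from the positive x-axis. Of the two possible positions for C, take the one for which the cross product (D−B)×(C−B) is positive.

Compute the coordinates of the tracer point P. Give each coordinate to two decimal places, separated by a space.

-1.35 1.95

A=(0,0), D=(10.00,0)
B = A + 2.00·(cos29°, sin29°) = (1.7492, 0.9696)
|BD| = 8.3075
circle(B,6.00) ∩ circle(D,6.00): a=4.1538, h=4.3297
  candidates: C₊=(6.3800,4.7849) cross=35.969; C₋=(5.3693,-3.8153) cross=-35.969
  mode + wants cross > 0 → take C=(6.3800,4.7849) (cross=35.969)
ex = (C−B)/|BC| = (0.7718,0.6359); ey = (-0.6359,0.7718)
P = B + -1.77·ex + 2.73·ey = (-1.3528,1.9511)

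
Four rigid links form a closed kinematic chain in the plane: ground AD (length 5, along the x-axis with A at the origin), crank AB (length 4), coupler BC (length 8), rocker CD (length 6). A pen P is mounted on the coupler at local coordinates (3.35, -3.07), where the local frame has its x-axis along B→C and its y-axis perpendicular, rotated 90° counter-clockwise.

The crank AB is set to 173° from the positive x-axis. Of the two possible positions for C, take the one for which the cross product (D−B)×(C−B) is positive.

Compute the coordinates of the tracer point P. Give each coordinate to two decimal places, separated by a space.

A=(0,0), D=(5.00,0)
B = A + 4.00·(cos173°, sin173°) = (-3.9702, 0.4875)
|BD| = 8.9834
circle(B,8.00) ∩ circle(D,6.00): a=6.0501, h=5.2341
  candidates: C₊=(2.3551,5.3856) cross=47.020; C₋=(1.7870,-5.0672) cross=-47.020
  mode + wants cross > 0 → take C=(2.3551,5.3856) (cross=47.020)
ex = (C−B)/|BC| = (0.7907,0.6123); ey = (-0.6123,0.7907)
P = B + 3.35·ex + -3.07·ey = (0.5582,0.1112)

0.56 0.11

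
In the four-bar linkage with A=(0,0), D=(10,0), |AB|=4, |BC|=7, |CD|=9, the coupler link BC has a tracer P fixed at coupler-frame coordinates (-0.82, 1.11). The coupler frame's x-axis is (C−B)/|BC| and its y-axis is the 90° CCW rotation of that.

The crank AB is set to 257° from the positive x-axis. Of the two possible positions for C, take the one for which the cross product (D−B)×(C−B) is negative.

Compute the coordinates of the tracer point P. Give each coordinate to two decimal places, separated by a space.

A=(0,0), D=(10.00,0)
B = A + 4.00·(cos257°, sin257°) = (-0.8998, -3.8975)
|BD| = 11.5757
circle(B,7.00) ∩ circle(D,9.00): a=4.4056, h=5.4397
  candidates: C₊=(1.4171,2.7080) cross=62.968; C₋=(5.0801,-7.5362) cross=-62.968
  mode - wants cross < 0 → take C=(5.0801,-7.5362) (cross=-62.968)
ex = (C−B)/|BC| = (0.8543,-0.5198); ey = (0.5198,0.8543)
P = B + -0.82·ex + 1.11·ey = (-1.0233,-2.5230)

-1.02 -2.52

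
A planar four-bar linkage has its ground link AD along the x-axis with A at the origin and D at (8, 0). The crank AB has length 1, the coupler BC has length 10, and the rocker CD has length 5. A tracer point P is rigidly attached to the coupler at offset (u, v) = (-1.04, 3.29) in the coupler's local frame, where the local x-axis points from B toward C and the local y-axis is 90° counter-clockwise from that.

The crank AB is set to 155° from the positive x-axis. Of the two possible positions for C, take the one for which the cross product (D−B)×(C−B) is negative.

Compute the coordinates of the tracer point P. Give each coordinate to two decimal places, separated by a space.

A=(0,0), D=(8.00,0)
B = A + 1.00·(cos155°, sin155°) = (-0.9063, 0.4226)
|BD| = 8.9163
circle(B,10.00) ∩ circle(D,5.00): a=8.6639, h=4.9936
  candidates: C₊=(7.9846,5.0000) cross=44.525; C₋=(7.5112,-4.9760) cross=-44.525
  mode - wants cross < 0 → take C=(7.5112,-4.9760) (cross=-44.525)
ex = (C−B)/|BC| = (0.8418,-0.5399); ey = (0.5399,0.8418)
P = B + -1.04·ex + 3.29·ey = (-0.0056,3.7534)

-0.01 3.75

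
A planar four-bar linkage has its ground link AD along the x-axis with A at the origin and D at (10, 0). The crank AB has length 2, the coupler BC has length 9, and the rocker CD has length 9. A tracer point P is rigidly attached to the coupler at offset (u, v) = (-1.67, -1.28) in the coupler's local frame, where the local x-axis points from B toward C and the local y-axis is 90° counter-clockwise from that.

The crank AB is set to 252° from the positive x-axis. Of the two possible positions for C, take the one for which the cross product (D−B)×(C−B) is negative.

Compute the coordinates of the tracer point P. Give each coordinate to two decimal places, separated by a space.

A=(0,0), D=(10.00,0)
B = A + 2.00·(cos252°, sin252°) = (-0.6180, -1.9021)
|BD| = 10.7871
circle(B,9.00) ∩ circle(D,9.00): a=5.3935, h=7.2048
  candidates: C₊=(3.4205,6.1409) cross=77.719; C₋=(5.9614,-8.0430) cross=-77.719
  mode - wants cross < 0 → take C=(5.9614,-8.0430) (cross=-77.719)
ex = (C−B)/|BC| = (0.7311,-0.6823); ey = (0.6823,0.7311)
P = B + -1.67·ex + -1.28·ey = (-2.7123,-1.6984)

-2.71 -1.70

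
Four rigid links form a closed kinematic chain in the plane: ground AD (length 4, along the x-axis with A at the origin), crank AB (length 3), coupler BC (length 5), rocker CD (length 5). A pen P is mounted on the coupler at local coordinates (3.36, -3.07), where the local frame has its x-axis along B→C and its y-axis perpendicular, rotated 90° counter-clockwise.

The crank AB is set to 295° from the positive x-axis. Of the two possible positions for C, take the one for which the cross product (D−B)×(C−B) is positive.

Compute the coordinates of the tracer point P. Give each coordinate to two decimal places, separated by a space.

2.84 1.55

A=(0,0), D=(4.00,0)
B = A + 3.00·(cos295°, sin295°) = (1.2679, -2.7189)
|BD| = 3.8545
circle(B,5.00) ∩ circle(D,5.00): a=1.9272, h=4.6136
  candidates: C₊=(-0.6205,1.9108) cross=17.783; C₋=(5.8883,-4.6297) cross=-17.783
  mode + wants cross > 0 → take C=(-0.6205,1.9108) (cross=17.783)
ex = (C−B)/|BC| = (-0.3777,0.9259); ey = (-0.9259,-0.3777)
P = B + 3.36·ex + -3.07·ey = (2.8415,1.5517)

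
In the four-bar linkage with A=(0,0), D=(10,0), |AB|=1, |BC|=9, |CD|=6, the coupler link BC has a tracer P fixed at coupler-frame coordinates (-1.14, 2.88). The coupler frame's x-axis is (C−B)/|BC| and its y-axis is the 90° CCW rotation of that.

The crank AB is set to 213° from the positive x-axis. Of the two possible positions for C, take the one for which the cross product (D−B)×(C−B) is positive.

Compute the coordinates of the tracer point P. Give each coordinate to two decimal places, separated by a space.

A=(0,0), D=(10.00,0)
B = A + 1.00·(cos213°, sin213°) = (-0.8387, -0.5446)
|BD| = 10.8523
circle(B,9.00) ∩ circle(D,6.00): a=7.4995, h=4.9758
  candidates: C₊=(6.4016,4.8012) cross=53.999; C₋=(6.9011,-5.1378) cross=-53.999
  mode + wants cross > 0 → take C=(6.4016,4.8012) (cross=53.999)
ex = (C−B)/|BC| = (0.8045,0.5940); ey = (-0.5940,0.8045)
P = B + -1.14·ex + 2.88·ey = (-3.4664,1.0951)

-3.47 1.10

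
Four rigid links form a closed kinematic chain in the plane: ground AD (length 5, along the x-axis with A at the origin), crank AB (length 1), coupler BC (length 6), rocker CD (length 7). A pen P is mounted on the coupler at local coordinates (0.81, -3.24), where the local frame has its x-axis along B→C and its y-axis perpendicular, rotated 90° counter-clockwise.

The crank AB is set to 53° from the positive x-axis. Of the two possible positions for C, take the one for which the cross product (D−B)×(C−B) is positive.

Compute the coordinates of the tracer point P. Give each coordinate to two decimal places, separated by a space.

A=(0,0), D=(5.00,0)
B = A + 1.00·(cos53°, sin53°) = (0.6018, 0.7986)
|BD| = 4.4701
circle(B,6.00) ∩ circle(D,7.00): a=0.7809, h=5.9490
  candidates: C₊=(2.4330,6.5124) cross=26.592; C₋=(0.3073,-5.1941) cross=-26.592
  mode + wants cross > 0 → take C=(2.4330,6.5124) (cross=26.592)
ex = (C−B)/|BC| = (0.3052,0.9523); ey = (-0.9523,0.3052)
P = B + 0.81·ex + -3.24·ey = (3.9344,0.5811)

3.93 0.58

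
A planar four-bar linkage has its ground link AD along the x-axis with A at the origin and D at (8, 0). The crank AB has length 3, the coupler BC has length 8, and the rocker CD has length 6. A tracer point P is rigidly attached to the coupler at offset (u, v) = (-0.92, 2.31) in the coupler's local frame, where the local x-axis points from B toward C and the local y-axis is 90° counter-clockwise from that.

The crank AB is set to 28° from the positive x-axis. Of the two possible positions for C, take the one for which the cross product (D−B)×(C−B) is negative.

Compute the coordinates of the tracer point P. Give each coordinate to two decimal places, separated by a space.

4.30 3.27

A=(0,0), D=(8.00,0)
B = A + 3.00·(cos28°, sin28°) = (2.6488, 1.4084)
|BD| = 5.5334
circle(B,8.00) ∩ circle(D,6.00): a=5.2968, h=5.9953
  candidates: C₊=(9.2972,5.8581) cross=33.175; C₋=(6.2452,-5.7377) cross=-33.175
  mode - wants cross < 0 → take C=(6.2452,-5.7377) (cross=-33.175)
ex = (C−B)/|BC| = (0.4495,-0.8933); ey = (0.8933,0.4495)
P = B + -0.92·ex + 2.31·ey = (4.2987,3.2687)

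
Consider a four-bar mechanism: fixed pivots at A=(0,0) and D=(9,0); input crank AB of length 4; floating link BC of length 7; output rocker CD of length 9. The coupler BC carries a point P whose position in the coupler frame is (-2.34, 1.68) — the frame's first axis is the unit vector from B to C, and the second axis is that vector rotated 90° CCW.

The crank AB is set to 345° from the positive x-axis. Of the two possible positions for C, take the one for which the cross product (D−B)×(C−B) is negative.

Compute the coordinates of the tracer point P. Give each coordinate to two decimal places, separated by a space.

5.21 1.51

A=(0,0), D=(9.00,0)
B = A + 4.00·(cos345°, sin345°) = (3.8637, -1.0353)
|BD| = 5.2396
circle(B,7.00) ∩ circle(D,9.00): a=-0.4339, h=6.9865
  candidates: C₊=(2.0579,5.7278) cross=36.607; C₋=(4.8188,-7.9698) cross=-36.607
  mode - wants cross < 0 → take C=(4.8188,-7.9698) (cross=-36.607)
ex = (C−B)/|BC| = (0.1364,-0.9906); ey = (0.9906,0.1364)
P = B + -2.34·ex + 1.68·ey = (5.2087,1.5121)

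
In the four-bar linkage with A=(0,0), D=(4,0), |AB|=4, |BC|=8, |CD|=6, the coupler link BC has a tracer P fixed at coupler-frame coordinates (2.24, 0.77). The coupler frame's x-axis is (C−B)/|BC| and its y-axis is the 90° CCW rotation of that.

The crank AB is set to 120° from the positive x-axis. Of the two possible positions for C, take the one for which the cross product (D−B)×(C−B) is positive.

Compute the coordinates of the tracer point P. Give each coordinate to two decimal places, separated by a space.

A=(0,0), D=(4.00,0)
B = A + 4.00·(cos120°, sin120°) = (-2.0000, 3.4641)
|BD| = 6.9282
circle(B,8.00) ∩ circle(D,6.00): a=5.4848, h=5.8238
  candidates: C₊=(5.6619,5.7652) cross=40.348; C₋=(-0.1619,-4.3219) cross=-40.348
  mode + wants cross > 0 → take C=(5.6619,5.7652) (cross=40.348)
ex = (C−B)/|BC| = (0.9577,0.2876); ey = (-0.2876,0.9577)
P = B + 2.24·ex + 0.77·ey = (-0.0762,4.8459)

-0.08 4.85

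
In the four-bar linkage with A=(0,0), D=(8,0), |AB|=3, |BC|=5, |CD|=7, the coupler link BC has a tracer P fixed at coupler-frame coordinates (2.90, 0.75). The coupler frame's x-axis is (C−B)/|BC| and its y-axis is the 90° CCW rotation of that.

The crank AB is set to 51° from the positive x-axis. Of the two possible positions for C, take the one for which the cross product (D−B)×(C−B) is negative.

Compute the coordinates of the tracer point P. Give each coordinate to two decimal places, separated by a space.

2.42 -0.62

A=(0,0), D=(8.00,0)
B = A + 3.00·(cos51°, sin51°) = (1.8880, 2.3314)
|BD| = 6.5416
circle(B,5.00) ∩ circle(D,7.00): a=1.4364, h=4.7892
  candidates: C₊=(4.9369,6.2942) cross=31.329; C₋=(1.5231,-2.6552) cross=-31.329
  mode - wants cross < 0 → take C=(1.5231,-2.6552) (cross=-31.329)
ex = (C−B)/|BC| = (-0.0730,-0.9973); ey = (0.9973,-0.0730)
P = B + 2.90·ex + 0.75·ey = (2.4244,-0.6156)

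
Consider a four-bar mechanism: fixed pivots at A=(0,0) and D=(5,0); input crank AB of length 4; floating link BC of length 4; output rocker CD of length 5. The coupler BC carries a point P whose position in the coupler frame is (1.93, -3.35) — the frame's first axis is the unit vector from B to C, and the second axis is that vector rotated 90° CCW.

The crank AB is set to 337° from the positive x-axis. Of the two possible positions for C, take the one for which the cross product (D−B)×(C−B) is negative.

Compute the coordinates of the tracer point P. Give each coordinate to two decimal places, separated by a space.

A=(0,0), D=(5.00,0)
B = A + 4.00·(cos337°, sin337°) = (3.6820, -1.5629)
|BD| = 2.0445
circle(B,4.00) ∩ circle(D,5.00): a=-1.1788, h=3.8223
  candidates: C₊=(0.0000,0.0000) cross=7.815; C₋=(5.8441,-4.9282) cross=-7.815
  mode - wants cross < 0 → take C=(5.8441,-4.9282) (cross=-7.815)
ex = (C−B)/|BC| = (0.5405,-0.8413); ey = (0.8413,0.5405)
P = B + 1.93·ex + -3.35·ey = (1.9068,-4.9975)

1.91 -5.00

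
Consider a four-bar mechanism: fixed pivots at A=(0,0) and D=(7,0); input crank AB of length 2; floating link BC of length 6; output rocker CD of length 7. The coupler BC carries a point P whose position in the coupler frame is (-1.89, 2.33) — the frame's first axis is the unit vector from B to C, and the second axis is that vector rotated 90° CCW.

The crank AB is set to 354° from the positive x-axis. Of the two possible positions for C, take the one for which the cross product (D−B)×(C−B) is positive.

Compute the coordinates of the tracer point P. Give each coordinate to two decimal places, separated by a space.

-0.61 -1.70

A=(0,0), D=(7.00,0)
B = A + 2.00·(cos354°, sin354°) = (1.9890, -0.2091)
|BD| = 5.0153
circle(B,6.00) ∩ circle(D,7.00): a=1.2116, h=5.8764
  candidates: C₊=(2.9547,5.7127) cross=29.472; C₋=(3.4446,-6.0298) cross=-29.472
  mode + wants cross > 0 → take C=(2.9547,5.7127) (cross=29.472)
ex = (C−B)/|BC| = (0.1609,0.9870); ey = (-0.9870,0.1609)
P = B + -1.89·ex + 2.33·ey = (-0.6148,-1.6994)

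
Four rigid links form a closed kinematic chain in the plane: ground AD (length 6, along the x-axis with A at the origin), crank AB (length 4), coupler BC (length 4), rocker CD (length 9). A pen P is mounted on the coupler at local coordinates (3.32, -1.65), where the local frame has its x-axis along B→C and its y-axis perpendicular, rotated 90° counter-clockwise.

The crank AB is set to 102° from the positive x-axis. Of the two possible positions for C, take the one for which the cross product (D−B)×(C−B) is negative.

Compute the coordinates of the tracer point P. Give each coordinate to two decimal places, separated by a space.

-4.01 2.00

A=(0,0), D=(6.00,0)
B = A + 4.00·(cos102°, sin102°) = (-0.8316, 3.9126)
|BD| = 7.8727
circle(B,4.00) ∩ circle(D,9.00): a=-0.1918, h=3.9954
  candidates: C₊=(0.9875,7.4750) cross=31.455; C₋=(-2.9837,0.5409) cross=-31.455
  mode - wants cross < 0 → take C=(-2.9837,0.5409) (cross=-31.455)
ex = (C−B)/|BC| = (-0.5380,-0.8429); ey = (0.8429,-0.5380)
P = B + 3.32·ex + -1.65·ey = (-4.0087,2.0018)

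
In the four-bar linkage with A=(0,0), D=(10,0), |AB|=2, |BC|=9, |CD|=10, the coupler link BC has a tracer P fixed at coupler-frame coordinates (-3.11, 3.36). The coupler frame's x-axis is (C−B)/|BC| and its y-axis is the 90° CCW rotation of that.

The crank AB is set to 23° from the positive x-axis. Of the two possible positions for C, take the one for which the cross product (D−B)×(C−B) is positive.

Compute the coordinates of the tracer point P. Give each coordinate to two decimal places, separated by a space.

A=(0,0), D=(10.00,0)
B = A + 2.00·(cos23°, sin23°) = (1.8410, 0.7815)
|BD| = 8.1963
circle(B,9.00) ∩ circle(D,10.00): a=2.9391, h=8.5066
  candidates: C₊=(5.5778,8.9691) cross=69.723; C₋=(3.9557,-7.9666) cross=-69.723
  mode + wants cross > 0 → take C=(5.5778,8.9691) (cross=69.723)
ex = (C−B)/|BC| = (0.4152,0.9097); ey = (-0.9097,0.4152)
P = B + -3.11·ex + 3.36·ey = (-2.5069,-0.6527)

-2.51 -0.65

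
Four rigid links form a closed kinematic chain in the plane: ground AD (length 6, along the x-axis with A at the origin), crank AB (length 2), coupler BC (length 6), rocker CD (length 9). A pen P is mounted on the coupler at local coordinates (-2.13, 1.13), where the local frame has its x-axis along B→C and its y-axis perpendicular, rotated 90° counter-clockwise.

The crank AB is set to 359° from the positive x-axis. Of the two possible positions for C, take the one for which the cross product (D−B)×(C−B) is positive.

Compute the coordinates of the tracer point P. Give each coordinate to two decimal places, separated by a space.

2.41 -2.41

A=(0,0), D=(6.00,0)
B = A + 2.00·(cos359°, sin359°) = (1.9997, -0.0349)
|BD| = 4.0005
circle(B,6.00) ∩ circle(D,9.00): a=-3.6241, h=4.7818
  candidates: C₊=(-1.6660,4.7151) cross=19.129; C₋=(-1.5826,-4.8482) cross=-19.129
  mode + wants cross > 0 → take C=(-1.6660,4.7151) (cross=19.129)
ex = (C−B)/|BC| = (-0.6110,0.7917); ey = (-0.7917,-0.6110)
P = B + -2.13·ex + 1.13·ey = (2.4064,-2.4115)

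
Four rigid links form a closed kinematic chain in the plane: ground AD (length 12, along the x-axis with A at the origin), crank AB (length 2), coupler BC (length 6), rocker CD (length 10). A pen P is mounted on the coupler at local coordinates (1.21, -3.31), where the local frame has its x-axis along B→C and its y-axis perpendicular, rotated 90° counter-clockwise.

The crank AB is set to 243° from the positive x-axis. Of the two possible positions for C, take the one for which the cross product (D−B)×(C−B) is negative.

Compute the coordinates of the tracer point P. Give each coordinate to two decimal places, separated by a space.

A=(0,0), D=(12.00,0)
B = A + 2.00·(cos243°, sin243°) = (-0.9080, -1.7820)
|BD| = 13.0304
circle(B,6.00) ∩ circle(D,10.00): a=4.0594, h=4.4183
  candidates: C₊=(2.5091,3.1499) cross=57.572; C₋=(3.7175,-5.6036) cross=-57.572
  mode - wants cross < 0 → take C=(3.7175,-5.6036) (cross=-57.572)
ex = (C−B)/|BC| = (0.7709,-0.6369); ey = (0.6369,0.7709)
P = B + 1.21·ex + -3.31·ey = (-2.0834,-5.1044)

-2.08 -5.10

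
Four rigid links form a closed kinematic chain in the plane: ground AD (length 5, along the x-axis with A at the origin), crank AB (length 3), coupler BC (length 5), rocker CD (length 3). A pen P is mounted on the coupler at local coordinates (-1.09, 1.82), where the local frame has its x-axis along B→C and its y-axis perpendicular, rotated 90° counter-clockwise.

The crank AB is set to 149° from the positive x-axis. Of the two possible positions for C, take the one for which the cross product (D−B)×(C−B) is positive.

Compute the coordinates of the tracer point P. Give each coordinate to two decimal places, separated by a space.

-3.66 3.37

A=(0,0), D=(5.00,0)
B = A + 3.00·(cos149°, sin149°) = (-2.5715, 1.5451)
|BD| = 7.7275
circle(B,5.00) ∩ circle(D,3.00): a=4.8990, h=0.9997
  candidates: C₊=(2.4285,1.5451) cross=7.726; C₋=(2.0287,-0.4140) cross=-7.726
  mode + wants cross > 0 → take C=(2.4285,1.5451) (cross=7.726)
ex = (C−B)/|BC| = (1.0000,0.0000); ey = (-0.0000,1.0000)
P = B + -1.09·ex + 1.82·ey = (-3.6615,3.3651)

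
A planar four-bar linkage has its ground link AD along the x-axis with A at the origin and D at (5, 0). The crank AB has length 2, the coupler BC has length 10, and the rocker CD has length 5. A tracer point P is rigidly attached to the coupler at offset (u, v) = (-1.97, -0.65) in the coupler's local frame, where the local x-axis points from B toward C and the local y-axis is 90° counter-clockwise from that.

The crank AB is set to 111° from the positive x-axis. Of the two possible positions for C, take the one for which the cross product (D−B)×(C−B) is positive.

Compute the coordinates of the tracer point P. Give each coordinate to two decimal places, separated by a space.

-2.63 1.07

A=(0,0), D=(5.00,0)
B = A + 2.00·(cos111°, sin111°) = (-0.7167, 1.8672)
|BD| = 6.0139
circle(B,10.00) ∩ circle(D,5.00): a=9.2425, h=3.8179
  candidates: C₊=(9.2544,2.6269) cross=22.961; C₋=(6.8837,-4.6316) cross=-22.961
  mode + wants cross > 0 → take C=(9.2544,2.6269) (cross=22.961)
ex = (C−B)/|BC| = (0.9971,0.0760); ey = (-0.0760,0.9971)
P = B + -1.97·ex + -0.65·ey = (-2.6317,1.0694)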